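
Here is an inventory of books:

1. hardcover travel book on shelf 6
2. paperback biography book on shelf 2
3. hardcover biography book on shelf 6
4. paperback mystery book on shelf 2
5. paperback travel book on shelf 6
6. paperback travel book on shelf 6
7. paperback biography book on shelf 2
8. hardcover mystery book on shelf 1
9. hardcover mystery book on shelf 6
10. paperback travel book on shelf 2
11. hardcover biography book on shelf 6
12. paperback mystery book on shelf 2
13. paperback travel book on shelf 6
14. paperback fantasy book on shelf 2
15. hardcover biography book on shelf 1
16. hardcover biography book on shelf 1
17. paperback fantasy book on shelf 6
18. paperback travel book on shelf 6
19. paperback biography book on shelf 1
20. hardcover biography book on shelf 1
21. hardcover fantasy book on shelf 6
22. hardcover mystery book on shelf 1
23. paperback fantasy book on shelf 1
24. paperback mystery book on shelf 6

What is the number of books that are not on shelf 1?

Total books: 24; with the excluded value: 7; remaining 24 − 7 = 17.

17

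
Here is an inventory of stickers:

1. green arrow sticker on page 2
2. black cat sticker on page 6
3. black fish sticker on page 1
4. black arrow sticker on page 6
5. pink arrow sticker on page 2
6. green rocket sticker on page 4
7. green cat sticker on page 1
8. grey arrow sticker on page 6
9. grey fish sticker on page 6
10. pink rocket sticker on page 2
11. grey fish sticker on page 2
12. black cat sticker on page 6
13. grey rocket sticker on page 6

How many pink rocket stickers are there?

1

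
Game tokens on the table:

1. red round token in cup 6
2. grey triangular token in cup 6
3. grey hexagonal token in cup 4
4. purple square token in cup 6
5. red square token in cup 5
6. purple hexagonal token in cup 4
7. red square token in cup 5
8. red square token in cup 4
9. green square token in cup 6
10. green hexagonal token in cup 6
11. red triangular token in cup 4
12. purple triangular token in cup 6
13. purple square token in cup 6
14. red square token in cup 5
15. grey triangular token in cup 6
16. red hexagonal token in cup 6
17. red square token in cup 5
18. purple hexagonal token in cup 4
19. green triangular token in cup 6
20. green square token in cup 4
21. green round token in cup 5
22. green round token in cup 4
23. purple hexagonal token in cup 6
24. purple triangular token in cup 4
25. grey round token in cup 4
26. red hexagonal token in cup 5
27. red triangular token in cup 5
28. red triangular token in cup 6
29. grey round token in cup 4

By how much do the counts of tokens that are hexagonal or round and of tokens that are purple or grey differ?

tokens that are hexagonal or round: 12. tokens that are purple or grey: 12.
|12 − 12| = 12 − 12 = 0.

0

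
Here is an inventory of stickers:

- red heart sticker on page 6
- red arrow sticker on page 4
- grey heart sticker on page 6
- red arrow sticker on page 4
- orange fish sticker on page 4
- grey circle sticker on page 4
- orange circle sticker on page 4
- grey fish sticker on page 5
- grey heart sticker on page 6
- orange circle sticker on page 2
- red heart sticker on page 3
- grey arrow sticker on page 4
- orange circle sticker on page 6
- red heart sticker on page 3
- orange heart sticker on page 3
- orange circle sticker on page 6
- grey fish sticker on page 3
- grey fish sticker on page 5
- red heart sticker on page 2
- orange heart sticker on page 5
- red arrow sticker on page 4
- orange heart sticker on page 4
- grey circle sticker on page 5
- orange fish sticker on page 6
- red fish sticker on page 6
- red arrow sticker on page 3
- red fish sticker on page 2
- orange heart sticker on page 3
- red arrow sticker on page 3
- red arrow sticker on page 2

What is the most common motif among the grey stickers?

Counts by motif (restricted to grey stickers): fish 3, circle 2, heart 2, arrow 1.
The maximum is 3, held uniquely by fish.

fish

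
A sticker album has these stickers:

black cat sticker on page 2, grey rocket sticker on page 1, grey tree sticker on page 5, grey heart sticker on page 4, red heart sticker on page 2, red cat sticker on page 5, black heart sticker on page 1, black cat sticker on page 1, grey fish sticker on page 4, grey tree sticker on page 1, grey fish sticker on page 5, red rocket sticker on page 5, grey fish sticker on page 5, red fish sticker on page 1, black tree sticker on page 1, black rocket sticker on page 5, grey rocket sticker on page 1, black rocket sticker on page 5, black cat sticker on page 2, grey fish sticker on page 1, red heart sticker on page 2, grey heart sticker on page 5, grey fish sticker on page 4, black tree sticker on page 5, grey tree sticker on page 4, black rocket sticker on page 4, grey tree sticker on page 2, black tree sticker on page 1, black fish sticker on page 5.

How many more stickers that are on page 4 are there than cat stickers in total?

stickers on page 4: 5.
cat stickers: 4.
5 − 4 = 1.

1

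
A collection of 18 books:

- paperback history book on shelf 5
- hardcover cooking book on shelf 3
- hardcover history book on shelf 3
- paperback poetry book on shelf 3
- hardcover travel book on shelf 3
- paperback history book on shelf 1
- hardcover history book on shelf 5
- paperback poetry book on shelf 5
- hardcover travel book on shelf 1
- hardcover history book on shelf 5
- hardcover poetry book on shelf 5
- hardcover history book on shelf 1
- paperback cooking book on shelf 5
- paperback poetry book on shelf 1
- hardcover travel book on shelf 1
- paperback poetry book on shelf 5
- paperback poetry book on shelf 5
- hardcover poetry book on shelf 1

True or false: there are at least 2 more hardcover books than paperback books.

True

There are 10 hardcover books.
There are 8 paperback books.
The claim requires 10 − 8 = 2 ≥ 2, which holds.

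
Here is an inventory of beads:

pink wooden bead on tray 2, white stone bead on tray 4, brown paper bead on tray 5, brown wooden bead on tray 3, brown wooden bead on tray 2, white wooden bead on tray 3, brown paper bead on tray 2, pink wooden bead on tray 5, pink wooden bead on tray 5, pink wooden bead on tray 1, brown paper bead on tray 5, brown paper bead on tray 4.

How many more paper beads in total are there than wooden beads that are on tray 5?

2

paper beads: 4.
wooden beads on tray 5: 2.
4 − 2 = 2.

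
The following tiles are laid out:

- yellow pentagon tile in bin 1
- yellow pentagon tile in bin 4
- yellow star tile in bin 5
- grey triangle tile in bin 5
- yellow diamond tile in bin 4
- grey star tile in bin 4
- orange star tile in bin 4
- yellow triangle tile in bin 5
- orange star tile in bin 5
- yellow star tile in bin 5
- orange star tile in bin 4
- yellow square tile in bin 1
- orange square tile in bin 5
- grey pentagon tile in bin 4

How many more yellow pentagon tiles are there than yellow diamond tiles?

1

yellow pentagon tiles: 2.
yellow diamond tiles: 1.
2 − 1 = 1.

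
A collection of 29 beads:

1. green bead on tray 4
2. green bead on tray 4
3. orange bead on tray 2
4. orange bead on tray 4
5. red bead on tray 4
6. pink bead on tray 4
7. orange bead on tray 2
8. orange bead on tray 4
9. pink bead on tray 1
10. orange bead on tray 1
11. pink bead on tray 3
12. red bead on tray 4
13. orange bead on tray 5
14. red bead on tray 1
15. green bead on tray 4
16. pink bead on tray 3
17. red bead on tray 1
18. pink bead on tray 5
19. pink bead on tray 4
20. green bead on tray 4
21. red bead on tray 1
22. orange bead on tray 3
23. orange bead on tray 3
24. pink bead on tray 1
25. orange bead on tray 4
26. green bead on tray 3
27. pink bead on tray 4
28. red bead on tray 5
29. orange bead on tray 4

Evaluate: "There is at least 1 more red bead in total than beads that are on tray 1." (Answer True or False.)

There are 6 red beads.
There are 6 beads on tray 1.
The claim requires 6 − 6 = 0 ≥ 1, which does not hold.

False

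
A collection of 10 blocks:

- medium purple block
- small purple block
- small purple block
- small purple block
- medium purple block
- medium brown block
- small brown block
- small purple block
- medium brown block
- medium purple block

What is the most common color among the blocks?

Counts by color: purple 7, brown 3.
The maximum is 7, held uniquely by purple.

purple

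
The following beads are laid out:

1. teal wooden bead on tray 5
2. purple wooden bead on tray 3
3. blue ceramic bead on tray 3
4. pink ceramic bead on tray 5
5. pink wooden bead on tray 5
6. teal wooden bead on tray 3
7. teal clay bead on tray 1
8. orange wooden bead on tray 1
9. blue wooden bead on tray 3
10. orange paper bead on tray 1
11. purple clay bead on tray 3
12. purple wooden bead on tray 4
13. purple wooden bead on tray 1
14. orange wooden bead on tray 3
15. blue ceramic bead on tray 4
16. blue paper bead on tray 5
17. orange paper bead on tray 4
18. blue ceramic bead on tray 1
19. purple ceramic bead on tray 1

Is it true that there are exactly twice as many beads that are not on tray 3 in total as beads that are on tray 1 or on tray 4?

False

beads that are not on tray 3: 13.
beads on tray 1 or on tray 4: 9.
The claim requires 13 = 2 × 9 = 18, which does not hold.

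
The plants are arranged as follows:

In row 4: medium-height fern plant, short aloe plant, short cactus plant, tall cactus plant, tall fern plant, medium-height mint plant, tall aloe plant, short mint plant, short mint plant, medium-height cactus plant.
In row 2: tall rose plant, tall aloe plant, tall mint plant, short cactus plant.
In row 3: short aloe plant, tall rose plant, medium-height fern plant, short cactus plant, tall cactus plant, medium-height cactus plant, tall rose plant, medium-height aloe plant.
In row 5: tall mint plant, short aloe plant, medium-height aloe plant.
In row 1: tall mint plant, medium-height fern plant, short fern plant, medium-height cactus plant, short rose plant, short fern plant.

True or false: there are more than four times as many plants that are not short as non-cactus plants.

False

|plants that are not short| = 20.
|non-cactus plants| = 23.
The claim requires 20 > 4 × 23 = 92, which does not hold.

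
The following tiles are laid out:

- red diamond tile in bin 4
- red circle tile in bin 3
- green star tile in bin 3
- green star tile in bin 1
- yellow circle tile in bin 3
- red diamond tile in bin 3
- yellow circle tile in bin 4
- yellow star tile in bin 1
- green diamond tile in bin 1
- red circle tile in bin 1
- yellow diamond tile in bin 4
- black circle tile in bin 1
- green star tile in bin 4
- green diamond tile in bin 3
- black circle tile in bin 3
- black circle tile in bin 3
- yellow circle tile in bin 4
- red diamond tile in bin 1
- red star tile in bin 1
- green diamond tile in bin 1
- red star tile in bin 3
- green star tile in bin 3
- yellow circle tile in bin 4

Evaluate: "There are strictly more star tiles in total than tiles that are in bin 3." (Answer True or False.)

False

|star tiles| = 7.
|tiles in bin 3| = 9.
The claim requires 7 > 9, which does not hold.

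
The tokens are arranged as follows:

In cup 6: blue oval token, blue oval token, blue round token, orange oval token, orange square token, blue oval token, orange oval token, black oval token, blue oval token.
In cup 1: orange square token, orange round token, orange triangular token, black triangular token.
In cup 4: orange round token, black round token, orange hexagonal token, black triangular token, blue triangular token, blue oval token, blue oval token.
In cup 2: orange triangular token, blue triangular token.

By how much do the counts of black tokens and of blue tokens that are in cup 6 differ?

black tokens: 4. blue tokens in cup 6: 5.
|4 − 5| = 5 − 4 = 1.

1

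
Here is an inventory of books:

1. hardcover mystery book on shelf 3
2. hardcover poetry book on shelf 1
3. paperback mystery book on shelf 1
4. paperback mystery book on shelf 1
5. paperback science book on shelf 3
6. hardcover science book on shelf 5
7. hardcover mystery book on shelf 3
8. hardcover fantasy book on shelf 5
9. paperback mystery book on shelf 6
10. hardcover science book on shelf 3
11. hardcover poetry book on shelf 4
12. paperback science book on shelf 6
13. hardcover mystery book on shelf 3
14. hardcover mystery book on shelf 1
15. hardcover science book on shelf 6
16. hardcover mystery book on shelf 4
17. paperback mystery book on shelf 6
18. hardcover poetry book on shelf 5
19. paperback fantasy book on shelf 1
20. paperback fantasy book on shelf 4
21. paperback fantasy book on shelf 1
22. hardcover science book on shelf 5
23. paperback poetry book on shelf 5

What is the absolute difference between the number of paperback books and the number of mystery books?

paperback books: 10. mystery books: 9.
|10 − 9| = 10 − 9 = 1.

1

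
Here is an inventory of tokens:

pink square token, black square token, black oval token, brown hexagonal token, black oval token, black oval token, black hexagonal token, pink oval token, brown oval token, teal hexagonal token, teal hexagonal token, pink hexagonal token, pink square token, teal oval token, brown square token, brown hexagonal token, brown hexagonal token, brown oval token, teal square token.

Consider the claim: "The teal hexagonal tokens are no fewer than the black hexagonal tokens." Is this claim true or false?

True

teal hexagonal tokens: 2.
black hexagonal tokens: 1.
The claim requires 2 ≥ 1, which holds.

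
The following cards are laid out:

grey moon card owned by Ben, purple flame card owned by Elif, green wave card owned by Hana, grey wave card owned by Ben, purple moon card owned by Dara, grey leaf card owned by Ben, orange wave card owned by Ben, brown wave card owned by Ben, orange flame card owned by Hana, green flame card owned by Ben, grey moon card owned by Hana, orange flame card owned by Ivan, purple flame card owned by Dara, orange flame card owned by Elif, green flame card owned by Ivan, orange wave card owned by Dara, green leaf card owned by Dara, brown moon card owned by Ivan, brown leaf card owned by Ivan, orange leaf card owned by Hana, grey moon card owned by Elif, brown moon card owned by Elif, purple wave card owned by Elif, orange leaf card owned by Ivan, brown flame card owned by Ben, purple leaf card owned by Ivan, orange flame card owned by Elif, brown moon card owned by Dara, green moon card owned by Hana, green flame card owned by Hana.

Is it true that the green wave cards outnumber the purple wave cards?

False

|green wave cards| = 1.
|purple wave cards| = 1.
The claim requires 1 > 1, which does not hold.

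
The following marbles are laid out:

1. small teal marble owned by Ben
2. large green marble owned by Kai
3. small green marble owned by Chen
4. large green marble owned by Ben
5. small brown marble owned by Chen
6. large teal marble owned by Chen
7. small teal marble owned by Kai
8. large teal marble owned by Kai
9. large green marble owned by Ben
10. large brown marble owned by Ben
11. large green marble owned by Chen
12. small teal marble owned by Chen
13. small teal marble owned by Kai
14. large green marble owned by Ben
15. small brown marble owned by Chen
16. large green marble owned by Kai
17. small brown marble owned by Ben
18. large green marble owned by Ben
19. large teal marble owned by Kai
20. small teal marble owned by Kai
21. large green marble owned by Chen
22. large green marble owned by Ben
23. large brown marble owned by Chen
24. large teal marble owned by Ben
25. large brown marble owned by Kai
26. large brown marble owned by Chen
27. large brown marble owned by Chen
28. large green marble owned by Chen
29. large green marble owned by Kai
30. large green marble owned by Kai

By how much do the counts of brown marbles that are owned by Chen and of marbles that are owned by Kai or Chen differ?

brown marbles owned by Chen: 5. marbles owned by Kai or Chen: 21.
|5 − 21| = 21 − 5 = 16.

16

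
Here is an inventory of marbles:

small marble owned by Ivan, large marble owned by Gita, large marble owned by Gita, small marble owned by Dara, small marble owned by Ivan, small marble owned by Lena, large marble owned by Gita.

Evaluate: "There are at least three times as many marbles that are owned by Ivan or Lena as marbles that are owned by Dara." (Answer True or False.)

True

Count of marbles owned by Ivan or Lena: 3.
Count of marbles owned by Dara: 1.
The claim requires 3 ≥ 3 × 1 = 3, which holds.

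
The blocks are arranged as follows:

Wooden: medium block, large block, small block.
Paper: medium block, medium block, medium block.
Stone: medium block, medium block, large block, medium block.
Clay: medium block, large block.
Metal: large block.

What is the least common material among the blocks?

metal

Counts by material: stone 4, paper 3, wooden 3, clay 2, metal 1.
The minimum is 1, held uniquely by metal.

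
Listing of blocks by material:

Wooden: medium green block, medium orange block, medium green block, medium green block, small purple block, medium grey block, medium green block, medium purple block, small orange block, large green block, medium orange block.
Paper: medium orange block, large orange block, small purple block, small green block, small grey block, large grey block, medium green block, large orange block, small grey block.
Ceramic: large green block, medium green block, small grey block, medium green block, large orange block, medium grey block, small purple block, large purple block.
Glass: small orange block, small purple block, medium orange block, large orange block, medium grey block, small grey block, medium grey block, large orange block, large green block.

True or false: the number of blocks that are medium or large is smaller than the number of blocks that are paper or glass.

There are 26 blocks that are medium or large.
There are 18 blocks that are paper or glass.
The claim requires 26 < 18, which does not hold.

False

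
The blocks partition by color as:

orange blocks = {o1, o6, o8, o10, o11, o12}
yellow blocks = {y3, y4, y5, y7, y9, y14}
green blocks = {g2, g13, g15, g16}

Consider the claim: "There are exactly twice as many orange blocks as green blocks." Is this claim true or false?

There are 6 orange blocks.
There are 4 green blocks.
The claim requires 6 = 2 × 4 = 8, which does not hold.

False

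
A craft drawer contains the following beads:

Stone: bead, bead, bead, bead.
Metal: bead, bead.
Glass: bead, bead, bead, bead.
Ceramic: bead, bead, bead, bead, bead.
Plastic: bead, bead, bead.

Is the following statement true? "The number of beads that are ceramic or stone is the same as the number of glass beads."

|beads that are ceramic or stone| = 9.
|glass beads| = 4.
The claim requires 9 = 4, which does not hold.

False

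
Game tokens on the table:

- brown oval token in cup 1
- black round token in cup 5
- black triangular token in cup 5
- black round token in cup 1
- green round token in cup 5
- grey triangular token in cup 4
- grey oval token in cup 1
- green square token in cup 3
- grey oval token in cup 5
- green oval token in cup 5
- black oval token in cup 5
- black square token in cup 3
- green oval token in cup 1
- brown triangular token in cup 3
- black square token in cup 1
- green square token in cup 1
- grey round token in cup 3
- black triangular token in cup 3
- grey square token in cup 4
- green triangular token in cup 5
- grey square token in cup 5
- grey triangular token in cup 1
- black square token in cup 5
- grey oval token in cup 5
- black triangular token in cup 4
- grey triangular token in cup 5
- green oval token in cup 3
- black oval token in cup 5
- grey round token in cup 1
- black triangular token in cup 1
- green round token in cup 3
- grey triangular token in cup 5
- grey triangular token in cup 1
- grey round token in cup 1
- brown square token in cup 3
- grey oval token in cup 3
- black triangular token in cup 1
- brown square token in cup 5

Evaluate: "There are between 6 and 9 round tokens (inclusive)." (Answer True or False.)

True

|round tokens| = 7.
The claim requires 6 ≤ 7 ≤ 9, which holds.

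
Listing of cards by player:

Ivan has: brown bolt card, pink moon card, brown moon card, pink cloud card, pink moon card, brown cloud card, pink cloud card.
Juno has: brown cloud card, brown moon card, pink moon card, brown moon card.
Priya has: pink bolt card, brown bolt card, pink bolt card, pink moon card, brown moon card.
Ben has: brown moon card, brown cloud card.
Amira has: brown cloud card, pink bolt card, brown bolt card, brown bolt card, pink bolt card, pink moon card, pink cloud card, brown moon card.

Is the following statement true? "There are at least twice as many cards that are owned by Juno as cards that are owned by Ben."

True

cards owned by Juno: 4.
cards owned by Ben: 2.
The claim requires 4 ≥ 2 × 2 = 4, which holds.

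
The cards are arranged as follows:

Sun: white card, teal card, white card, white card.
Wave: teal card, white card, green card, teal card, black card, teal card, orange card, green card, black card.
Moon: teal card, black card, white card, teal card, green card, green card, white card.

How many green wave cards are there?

2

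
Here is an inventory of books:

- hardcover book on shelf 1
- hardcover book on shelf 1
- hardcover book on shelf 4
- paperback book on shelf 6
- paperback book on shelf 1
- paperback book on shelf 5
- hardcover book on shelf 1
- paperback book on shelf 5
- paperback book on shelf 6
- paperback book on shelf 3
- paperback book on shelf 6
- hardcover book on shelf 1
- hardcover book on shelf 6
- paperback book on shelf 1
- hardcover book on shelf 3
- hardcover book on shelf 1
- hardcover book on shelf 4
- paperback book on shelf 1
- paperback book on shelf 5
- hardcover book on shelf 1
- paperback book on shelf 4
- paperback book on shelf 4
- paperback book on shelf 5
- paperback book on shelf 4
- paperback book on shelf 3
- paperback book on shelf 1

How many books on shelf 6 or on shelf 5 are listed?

8

on shelf 5: 4; on shelf 6: 4; together 4 + 4 = 8.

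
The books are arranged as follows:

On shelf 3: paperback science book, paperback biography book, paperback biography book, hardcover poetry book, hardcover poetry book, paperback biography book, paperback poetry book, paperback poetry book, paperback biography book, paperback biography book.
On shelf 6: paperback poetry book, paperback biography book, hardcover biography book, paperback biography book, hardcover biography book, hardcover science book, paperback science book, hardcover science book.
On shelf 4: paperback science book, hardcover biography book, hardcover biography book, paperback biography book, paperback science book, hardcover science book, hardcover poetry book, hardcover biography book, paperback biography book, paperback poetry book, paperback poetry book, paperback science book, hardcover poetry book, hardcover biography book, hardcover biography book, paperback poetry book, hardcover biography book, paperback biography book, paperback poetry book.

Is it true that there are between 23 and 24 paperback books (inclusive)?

|paperback books| = 22.
The claim requires 23 ≤ 22 ≤ 24, which does not hold.

False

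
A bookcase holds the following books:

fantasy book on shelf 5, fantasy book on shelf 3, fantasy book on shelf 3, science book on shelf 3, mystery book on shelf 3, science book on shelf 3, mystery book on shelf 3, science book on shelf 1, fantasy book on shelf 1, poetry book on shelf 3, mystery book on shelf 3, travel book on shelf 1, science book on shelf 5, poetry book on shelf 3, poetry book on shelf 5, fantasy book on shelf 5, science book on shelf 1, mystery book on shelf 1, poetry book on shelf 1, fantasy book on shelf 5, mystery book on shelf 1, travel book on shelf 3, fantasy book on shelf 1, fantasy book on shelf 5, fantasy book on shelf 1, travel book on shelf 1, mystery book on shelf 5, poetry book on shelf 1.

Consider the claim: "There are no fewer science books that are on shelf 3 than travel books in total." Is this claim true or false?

False

There are 2 science books on shelf 3.
There are 3 travel books.
The claim requires 2 ≥ 3, which does not hold.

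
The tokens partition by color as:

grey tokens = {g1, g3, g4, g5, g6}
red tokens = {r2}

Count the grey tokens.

5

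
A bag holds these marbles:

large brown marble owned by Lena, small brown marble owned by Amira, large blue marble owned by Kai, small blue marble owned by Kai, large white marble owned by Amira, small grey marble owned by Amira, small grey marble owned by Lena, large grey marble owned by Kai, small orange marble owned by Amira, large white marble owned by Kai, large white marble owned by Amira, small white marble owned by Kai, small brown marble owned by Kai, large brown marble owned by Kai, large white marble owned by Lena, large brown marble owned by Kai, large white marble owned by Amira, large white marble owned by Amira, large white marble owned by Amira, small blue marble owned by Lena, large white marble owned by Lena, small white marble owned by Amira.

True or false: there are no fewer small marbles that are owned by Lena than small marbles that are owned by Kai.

|small marbles owned by Lena| = 2.
|small marbles owned by Kai| = 3.
The claim requires 2 ≥ 3, which does not hold.

False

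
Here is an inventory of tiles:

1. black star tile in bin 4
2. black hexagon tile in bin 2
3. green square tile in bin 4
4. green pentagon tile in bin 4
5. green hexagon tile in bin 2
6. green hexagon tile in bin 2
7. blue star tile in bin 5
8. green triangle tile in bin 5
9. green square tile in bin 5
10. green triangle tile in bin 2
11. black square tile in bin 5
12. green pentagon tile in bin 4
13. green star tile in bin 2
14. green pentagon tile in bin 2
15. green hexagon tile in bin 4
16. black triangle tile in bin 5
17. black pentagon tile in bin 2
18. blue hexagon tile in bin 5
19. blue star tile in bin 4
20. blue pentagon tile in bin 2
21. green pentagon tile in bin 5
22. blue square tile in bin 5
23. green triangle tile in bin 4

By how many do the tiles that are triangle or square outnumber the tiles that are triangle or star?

0

tiles that are triangle or square: 8.
tiles that are triangle or star: 8.
8 − 8 = 0.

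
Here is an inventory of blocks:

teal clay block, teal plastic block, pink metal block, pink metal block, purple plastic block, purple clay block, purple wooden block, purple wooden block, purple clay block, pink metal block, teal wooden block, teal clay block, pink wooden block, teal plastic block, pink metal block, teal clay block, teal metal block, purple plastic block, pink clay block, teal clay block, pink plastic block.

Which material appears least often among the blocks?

wooden

Counts by material: clay 7, plastic 5, metal 5, wooden 4.
The minimum is 4, held uniquely by wooden.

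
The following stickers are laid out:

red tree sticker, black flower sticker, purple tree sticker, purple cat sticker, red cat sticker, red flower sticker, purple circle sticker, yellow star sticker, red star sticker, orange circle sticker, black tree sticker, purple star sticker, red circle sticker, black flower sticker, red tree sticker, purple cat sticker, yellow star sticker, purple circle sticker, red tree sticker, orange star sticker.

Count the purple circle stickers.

2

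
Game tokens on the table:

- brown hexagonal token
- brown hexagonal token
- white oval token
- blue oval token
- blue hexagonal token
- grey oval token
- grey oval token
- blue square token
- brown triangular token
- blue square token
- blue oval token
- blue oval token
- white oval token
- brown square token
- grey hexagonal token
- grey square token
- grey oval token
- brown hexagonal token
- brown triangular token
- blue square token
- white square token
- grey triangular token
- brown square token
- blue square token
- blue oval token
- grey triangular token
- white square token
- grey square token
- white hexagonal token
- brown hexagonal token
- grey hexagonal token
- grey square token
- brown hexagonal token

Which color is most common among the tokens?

grey

Counts by color: grey 10, blue 9, brown 9, white 5.
The maximum is 10, held uniquely by grey.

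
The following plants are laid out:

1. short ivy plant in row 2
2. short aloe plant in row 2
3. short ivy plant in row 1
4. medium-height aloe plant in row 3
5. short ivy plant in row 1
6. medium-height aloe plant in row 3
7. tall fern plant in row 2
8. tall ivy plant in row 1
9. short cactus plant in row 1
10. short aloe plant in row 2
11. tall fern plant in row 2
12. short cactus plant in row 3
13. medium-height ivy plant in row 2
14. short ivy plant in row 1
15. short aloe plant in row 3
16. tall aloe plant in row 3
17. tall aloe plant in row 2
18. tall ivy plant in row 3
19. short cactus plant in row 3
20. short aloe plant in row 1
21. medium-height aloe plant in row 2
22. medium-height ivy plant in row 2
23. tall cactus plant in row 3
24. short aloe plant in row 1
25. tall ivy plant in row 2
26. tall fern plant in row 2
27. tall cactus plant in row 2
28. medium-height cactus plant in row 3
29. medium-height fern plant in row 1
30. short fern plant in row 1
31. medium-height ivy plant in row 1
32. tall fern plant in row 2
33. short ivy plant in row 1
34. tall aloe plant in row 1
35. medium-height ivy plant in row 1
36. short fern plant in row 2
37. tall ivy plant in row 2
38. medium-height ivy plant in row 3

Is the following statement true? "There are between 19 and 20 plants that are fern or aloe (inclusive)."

|plants that are fern or aloe| = 18.
The claim requires 19 ≤ 18 ≤ 20, which does not hold.

False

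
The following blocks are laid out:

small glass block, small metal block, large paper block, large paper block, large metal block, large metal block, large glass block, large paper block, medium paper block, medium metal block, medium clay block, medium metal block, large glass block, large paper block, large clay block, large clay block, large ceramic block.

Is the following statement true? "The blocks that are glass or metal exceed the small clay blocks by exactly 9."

False

|blocks that are glass or metal| = 8.
|small clay blocks| = 0.
The claim requires 8 − 0 (= 8) to equal 9, which does not hold.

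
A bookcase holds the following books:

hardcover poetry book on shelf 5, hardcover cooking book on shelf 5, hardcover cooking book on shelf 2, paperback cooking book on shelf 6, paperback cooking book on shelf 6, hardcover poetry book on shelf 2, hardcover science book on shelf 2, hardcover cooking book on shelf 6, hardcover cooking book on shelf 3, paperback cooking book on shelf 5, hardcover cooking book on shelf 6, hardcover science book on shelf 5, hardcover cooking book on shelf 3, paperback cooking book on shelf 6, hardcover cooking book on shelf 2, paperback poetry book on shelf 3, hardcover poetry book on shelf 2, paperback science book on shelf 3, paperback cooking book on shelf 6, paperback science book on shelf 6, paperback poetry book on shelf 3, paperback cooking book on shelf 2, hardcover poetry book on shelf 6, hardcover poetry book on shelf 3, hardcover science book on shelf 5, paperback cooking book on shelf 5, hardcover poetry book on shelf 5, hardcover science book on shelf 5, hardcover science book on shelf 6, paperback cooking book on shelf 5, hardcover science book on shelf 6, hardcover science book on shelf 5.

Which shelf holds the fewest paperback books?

Counts by shelf (restricted to paperback books): shelf 6→5, shelf 3→3, shelf 5→3, shelf 2→1.
The minimum is 1, held uniquely by shelf 2.

shelf 2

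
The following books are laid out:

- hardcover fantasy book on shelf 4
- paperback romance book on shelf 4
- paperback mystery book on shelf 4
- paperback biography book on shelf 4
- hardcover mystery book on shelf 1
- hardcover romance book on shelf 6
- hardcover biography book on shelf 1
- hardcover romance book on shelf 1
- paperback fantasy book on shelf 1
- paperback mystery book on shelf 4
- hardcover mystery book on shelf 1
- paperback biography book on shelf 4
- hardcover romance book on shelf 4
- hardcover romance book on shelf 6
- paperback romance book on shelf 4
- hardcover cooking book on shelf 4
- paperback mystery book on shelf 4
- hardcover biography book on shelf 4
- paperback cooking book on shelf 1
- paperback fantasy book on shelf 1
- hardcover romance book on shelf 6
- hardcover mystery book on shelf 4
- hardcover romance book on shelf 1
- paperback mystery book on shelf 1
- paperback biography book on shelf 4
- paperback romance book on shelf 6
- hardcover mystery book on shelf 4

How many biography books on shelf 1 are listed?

1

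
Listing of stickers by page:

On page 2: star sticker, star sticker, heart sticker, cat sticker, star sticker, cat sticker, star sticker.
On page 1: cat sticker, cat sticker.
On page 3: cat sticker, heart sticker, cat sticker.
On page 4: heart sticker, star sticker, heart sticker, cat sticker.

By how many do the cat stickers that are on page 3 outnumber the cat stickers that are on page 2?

0

cat stickers on page 3: 2.
cat stickers on page 2: 2.
2 − 2 = 0.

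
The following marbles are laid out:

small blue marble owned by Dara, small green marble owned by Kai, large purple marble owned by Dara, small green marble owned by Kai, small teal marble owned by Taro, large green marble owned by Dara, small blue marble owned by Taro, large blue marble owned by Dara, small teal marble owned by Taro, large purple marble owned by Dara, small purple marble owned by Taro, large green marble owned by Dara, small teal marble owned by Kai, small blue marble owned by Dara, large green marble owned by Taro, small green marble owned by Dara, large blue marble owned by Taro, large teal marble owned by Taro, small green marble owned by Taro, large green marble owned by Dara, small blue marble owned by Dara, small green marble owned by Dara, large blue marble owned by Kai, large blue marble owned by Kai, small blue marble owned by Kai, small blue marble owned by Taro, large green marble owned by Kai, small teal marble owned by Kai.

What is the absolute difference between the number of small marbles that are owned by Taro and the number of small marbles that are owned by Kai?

small marbles owned by Taro: 6. small marbles owned by Kai: 5.
|6 − 5| = 6 − 5 = 1.

1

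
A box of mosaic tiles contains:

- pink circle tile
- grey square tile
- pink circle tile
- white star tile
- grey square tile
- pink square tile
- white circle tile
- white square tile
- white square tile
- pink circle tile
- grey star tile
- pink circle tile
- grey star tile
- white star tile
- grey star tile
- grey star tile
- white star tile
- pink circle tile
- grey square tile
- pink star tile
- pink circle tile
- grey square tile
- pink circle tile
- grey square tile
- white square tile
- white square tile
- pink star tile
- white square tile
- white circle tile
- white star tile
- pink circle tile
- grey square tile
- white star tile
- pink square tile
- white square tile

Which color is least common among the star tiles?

Counts by color (restricted to star tiles): white 5, grey 4, pink 2.
The minimum is 2, held uniquely by pink.

pink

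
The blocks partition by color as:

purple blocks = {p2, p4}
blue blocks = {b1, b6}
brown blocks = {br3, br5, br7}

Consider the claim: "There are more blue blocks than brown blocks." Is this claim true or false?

False

There are 2 blue blocks.
There are 3 brown blocks.
The claim requires 2 > 3, which does not hold.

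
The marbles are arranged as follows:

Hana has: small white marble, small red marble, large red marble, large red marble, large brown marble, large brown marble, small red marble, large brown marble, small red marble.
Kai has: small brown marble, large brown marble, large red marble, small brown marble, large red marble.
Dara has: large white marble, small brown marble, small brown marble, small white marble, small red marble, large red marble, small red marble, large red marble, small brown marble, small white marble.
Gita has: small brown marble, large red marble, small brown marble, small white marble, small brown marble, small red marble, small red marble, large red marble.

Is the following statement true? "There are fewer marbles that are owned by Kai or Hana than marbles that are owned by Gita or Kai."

|marbles owned by Kai or Hana| = 14.
|marbles owned by Gita or Kai| = 13.
The claim requires 14 < 13, which does not hold.

False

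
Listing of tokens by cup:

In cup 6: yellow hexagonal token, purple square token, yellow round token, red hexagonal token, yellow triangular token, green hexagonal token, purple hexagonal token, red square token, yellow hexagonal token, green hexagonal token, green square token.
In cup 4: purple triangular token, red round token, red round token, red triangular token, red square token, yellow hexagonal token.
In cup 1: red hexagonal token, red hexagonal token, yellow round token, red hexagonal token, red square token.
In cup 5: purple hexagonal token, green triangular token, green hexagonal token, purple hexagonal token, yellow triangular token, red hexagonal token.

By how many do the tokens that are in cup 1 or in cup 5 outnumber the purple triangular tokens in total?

10

tokens in cup 1 or in cup 5: 11.
purple triangular tokens: 1.
11 − 1 = 10.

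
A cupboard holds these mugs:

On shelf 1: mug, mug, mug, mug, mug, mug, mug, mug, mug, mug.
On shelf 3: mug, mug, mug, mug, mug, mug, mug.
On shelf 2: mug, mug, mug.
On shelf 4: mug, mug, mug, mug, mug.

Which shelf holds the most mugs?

Counts by shelf: shelf 1→10, shelf 3→7, shelf 4→5, shelf 2→3.
The maximum is 10, held uniquely by shelf 1.

shelf 1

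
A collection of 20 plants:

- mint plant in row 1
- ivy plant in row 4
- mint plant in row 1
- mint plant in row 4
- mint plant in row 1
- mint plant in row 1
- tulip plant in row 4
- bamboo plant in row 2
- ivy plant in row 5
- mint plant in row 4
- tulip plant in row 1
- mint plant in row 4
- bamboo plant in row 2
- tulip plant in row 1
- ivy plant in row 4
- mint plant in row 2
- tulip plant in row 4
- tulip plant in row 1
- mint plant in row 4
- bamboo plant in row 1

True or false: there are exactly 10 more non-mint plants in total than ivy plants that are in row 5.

True

non-mint plants: 11.
ivy plants in row 5: 1.
The claim requires 11 − 1 (= 10) to equal 10, which holds.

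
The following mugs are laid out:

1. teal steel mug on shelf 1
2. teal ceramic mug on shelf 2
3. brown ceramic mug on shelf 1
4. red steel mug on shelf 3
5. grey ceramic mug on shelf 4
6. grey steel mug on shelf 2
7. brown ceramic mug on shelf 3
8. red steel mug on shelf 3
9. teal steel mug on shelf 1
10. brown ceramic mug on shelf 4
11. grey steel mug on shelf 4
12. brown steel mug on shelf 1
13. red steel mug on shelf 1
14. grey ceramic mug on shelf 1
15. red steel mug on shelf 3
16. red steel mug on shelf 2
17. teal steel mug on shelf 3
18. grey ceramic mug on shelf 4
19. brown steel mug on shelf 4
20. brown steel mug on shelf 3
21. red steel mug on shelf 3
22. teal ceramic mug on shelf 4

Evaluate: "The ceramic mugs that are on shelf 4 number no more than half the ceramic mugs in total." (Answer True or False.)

True

There are 4 ceramic mugs on shelf 4.
There are 8 ceramic mugs.
The claim requires 2 × 4 = 8 ≤ 8, which holds.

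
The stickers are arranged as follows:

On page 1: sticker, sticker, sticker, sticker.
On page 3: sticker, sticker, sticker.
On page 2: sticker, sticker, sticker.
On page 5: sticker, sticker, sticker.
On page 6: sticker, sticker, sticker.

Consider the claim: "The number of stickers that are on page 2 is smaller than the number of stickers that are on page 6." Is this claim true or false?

There are 3 stickers on page 2.
There are 3 stickers on page 6.
The claim requires 3 < 3, which does not hold.

False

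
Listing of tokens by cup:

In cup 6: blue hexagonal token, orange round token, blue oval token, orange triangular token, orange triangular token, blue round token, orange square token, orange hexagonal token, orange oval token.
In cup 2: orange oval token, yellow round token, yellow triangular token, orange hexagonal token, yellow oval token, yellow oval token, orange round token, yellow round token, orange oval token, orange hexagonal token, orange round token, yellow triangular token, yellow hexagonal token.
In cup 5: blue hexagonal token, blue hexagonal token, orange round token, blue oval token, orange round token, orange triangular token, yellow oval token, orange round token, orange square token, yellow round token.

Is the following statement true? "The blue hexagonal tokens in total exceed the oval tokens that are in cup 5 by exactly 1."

blue hexagonal tokens: 3.
oval tokens in cup 5: 2.
The claim requires 3 − 2 (= 1) to equal 1, which holds.

True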